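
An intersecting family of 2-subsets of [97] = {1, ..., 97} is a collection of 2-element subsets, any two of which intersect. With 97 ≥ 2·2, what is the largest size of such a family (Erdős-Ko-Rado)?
max |F| = C(96, 1) = 96

The Erdős-Ko-Rado theorem states: for n ≥ 2k, an intersecting family of k-subsets of an n-element set has size at most C(n − 1, k − 1), with equality for 'star' families {A ⊆ [n] : |A| = k, i ∈ A} (fix an element i). For n = 97, k = 2: C(96, 1) = 96.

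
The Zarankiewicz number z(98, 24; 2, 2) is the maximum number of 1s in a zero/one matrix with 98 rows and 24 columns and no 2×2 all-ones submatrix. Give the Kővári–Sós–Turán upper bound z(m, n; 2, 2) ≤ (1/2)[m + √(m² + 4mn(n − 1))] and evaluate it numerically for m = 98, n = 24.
z(98, 24; 2, 2) ≤ (1/2)[98 + √(98² + 4·98·24·23)] = (1/2)[98 + √225988] = 286.691

Kővári–Sós–Turán: let r_1, ..., r_98 be the row sums and z = Σ r_i the total number of 1s. Each pair of columns can share at most one row with both entries 1 (else a 2×2 all-ones block appears), so Σ_i C(r_i, 2) ≤ C(24, 2) = 276. By convexity Σ_i C(r_i, 2) ≥ 98·C(z/98, 2) = z(z − 98)/(2·98), giving z² − 98z − 98·24·23 ≤ 0 and hence z ≤ (1/2)[98 + √(9604 + 4·54096)] = (1/2)[98 + √225988] ≈ (1/2)(98 + 475.382) = 286.691.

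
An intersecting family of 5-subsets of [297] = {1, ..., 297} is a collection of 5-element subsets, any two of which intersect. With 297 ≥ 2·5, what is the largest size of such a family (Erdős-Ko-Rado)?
max |F| = C(296, 4) = 313413310

Erdős-Ko-Rado (1961): when n ≥ 2k, max |F| = C(n−1, k−1). The bound is attained by the star {A : i ∈ A} for any fixed i ∈ [n]. Here C(297−1, 5−1) = C(296, 4) = 313413310.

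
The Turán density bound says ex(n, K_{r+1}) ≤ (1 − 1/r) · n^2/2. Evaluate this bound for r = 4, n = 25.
Turán density bound = (3/4) · 25^2/2 = 1875/8 ≈ 234.375

Turán's theorem: ex(n, K_{r+1}) is achieved by the complete r-partite Turán graph T(n, r) with parts as balanced as possible, and is at most (1 − 1/r) · n^2/2. For r = 4, n = 25: the density bound is (3/4) · 625/2 = 1875/8 ≈ 234.375. The integer-valued extremum is e(T(25, 4)) = 234, which is strictly less than the density bound 1875/8 since 4 ∤ 25 (the parts of T(25, 4) cannot all be equal).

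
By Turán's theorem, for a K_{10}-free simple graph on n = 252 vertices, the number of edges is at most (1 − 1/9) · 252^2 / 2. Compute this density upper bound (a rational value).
Turán density bound = (8/9) · 252^2/2 = 28224

Turán's theorem: ex(n, K_{r+1}) is achieved by the complete r-partite Turán graph T(n, r) with parts as balanced as possible, and is at most (1 − 1/r) · n^2/2. For r = 9, n = 252: the density bound is (8/9) · 63504/2 = 28224. Since 9 ∣ 252, the Turán graph T(252, 9) has parts of equal size 28, and its edge count e(T(252, 9)) = 28224 attains the density bound exactly.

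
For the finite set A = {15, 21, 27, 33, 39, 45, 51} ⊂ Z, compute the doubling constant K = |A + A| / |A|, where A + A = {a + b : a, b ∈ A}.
K = |A + A| / |A| = 13/7

Enumerate A + A = {a + b : a, b ∈ A}. With |A| = 7, there are |A|^2 = 49 ordered sum pairs; collecting distinct values, A + A = {30, 36, 42, 48, 54, 60, 66, 72, 78, 84, 90, 96, 102}, so |A + A| = 13. Thus K = 13/7. Here |A + A| = 2|A| − 1 = 13, the minimum possible — so K = 13/7 is minimal, which holds iff A is an arithmetic progression.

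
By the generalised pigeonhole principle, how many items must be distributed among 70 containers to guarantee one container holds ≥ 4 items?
n = (4 − 1)·70 + 1 = 211

By the generalised pigeonhole principle, to guarantee some box contains ≥ r objects we need more than (r − 1) · k objects total. Threshold: n = (r − 1) · k + 1. With r = 4 and k = 70: n = 3 · 70 + 1 = 210 + 1 = 211. For n = 210 = 3 · 70, we can put exactly 3 objects in every box, avoiding 4 in any single one — so 211 is tight.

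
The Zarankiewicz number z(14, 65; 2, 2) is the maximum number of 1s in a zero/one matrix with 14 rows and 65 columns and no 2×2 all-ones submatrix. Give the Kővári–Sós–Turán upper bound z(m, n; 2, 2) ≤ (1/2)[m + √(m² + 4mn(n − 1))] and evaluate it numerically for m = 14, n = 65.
z(14, 65; 2, 2) ≤ (1/2)[14 + √(14² + 4·14·65·64)] = (1/2)[14 + √233156] = 248.4311

Kővári–Sós–Turán: let r_1, ..., r_14 be the row sums and z = Σ r_i the total number of 1s. Each pair of columns can share at most one row with both entries 1 (else a 2×2 all-ones block appears), so Σ_i C(r_i, 2) ≤ C(65, 2) = 2080. By convexity Σ_i C(r_i, 2) ≥ 14·C(z/14, 2) = z(z − 14)/(2·14), giving z² − 14z − 14·65·64 ≤ 0 and hence z ≤ (1/2)[14 + √(196 + 4·58240)] = (1/2)[14 + √233156] ≈ (1/2)(14 + 482.8623) = 248.4311.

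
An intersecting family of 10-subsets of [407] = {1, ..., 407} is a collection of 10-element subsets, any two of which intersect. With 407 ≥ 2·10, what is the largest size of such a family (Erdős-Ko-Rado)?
max |F| = C(406, 9) = 755424072378038700

The Erdős-Ko-Rado theorem states: for n ≥ 2k, an intersecting family of k-subsets of an n-element set has size at most C(n − 1, k − 1), with equality for 'star' families {A ⊆ [n] : |A| = k, i ∈ A} (fix an element i). For n = 407, k = 10: C(406, 9) = 755424072378038700.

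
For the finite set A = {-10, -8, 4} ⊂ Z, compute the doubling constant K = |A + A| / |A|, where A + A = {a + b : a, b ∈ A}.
K = |A + A| / |A| = 6/3 = 2

Enumerate A + A = {a + b : a, b ∈ A}. With |A| = 3, there are |A|^2 = 9 ordered sum pairs; collecting distinct values, A + A = {-20, -18, -16, -6, -4, 8}, so |A + A| = 6. Thus K = 6/3 = 2. For comparison, the minimum possible |A + A| over all 3-element sets is 2·3 − 1 = 5 (so min K = 5/3), attained only by arithmetic progressions.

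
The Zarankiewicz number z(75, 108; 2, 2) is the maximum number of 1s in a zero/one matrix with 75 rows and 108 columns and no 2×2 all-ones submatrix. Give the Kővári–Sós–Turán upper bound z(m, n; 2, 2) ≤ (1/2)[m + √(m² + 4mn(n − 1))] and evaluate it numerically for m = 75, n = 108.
z(75, 108; 2, 2) ≤ (1/2)[75 + √(75² + 4·75·108·107)] = (1/2)[75 + √3472425] = 969.2222

Kővári–Sós–Turán: let r_1, ..., r_75 be the row sums and z = Σ r_i the total number of 1s. Each pair of columns can share at most one row with both entries 1 (else a 2×2 all-ones block appears), so Σ_i C(r_i, 2) ≤ C(108, 2) = 5778. By convexity Σ_i C(r_i, 2) ≥ 75·C(z/75, 2) = z(z − 75)/(2·75), giving z² − 75z − 75·108·107 ≤ 0 and hence z ≤ (1/2)[75 + √(5625 + 4·866700)] = (1/2)[75 + √3472425] ≈ (1/2)(75 + 1863.4444) = 969.2222.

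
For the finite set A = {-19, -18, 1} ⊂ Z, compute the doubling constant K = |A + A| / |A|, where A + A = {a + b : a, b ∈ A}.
K = |A + A| / |A| = 6/3 = 2

Enumerate A + A = {a + b : a, b ∈ A}. With |A| = 3, there are |A|^2 = 9 ordered sum pairs; collecting distinct values, A + A = {-38, -37, -36, -18, -17, 2}, so |A + A| = 6. Thus K = 6/3 = 2. For comparison, the minimum possible |A + A| over all 3-element sets is 2·3 − 1 = 5 (so min K = 5/3), attained only by arithmetic progressions.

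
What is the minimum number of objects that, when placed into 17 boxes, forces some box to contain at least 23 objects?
n = (23 − 1)·17 + 1 = 375

By the generalised pigeonhole principle, to guarantee some box contains ≥ r objects we need more than (r − 1) · k objects total. Threshold: n = (r − 1) · k + 1. With r = 23 and k = 17: n = 22 · 17 + 1 = 374 + 1 = 375. For n = 374 = 22 · 17, we can put exactly 22 objects in every box, avoiding 23 in any single one — so 375 is tight.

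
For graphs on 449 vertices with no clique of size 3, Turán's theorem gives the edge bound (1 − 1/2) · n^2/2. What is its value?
Turán density bound = (1/2) · 449^2/2 = 201601/4 ≈ 50400.25

Turán's theorem: ex(n, K_{r+1}) is achieved by the complete r-partite Turán graph T(n, r) with parts as balanced as possible, and is at most (1 − 1/r) · n^2/2. For r = 2, n = 449: the density bound is (1/2) · 201601/2 = 201601/4 ≈ 50400.25. The integer-valued extremum is e(T(449, 2)) = 50400, which is strictly less than the density bound 201601/4 since 2 ∤ 449 (the parts of T(449, 2) cannot all be equal).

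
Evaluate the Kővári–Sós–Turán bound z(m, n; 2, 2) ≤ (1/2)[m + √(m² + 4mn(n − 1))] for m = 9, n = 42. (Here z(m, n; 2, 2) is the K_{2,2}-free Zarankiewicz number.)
z(9, 42; 2, 2) ≤ (1/2)[9 + √(9² + 4·9·42·41)] = (1/2)[9 + √62073] = 129.0723

Kővári–Sós–Turán: let r_1, ..., r_9 be the row sums and z = Σ r_i the total number of 1s. Each pair of columns can share at most one row with both entries 1 (else a 2×2 all-ones block appears), so Σ_i C(r_i, 2) ≤ C(42, 2) = 861. By convexity Σ_i C(r_i, 2) ≥ 9·C(z/9, 2) = z(z − 9)/(2·9), giving z² − 9z − 9·42·41 ≤ 0 and hence z ≤ (1/2)[9 + √(81 + 4·15498)] = (1/2)[9 + √62073] ≈ (1/2)(9 + 249.1445) = 129.0723.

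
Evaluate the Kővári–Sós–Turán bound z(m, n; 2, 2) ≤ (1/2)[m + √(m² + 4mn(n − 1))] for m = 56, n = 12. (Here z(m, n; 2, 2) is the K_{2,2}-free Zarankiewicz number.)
z(56, 12; 2, 2) ≤ (1/2)[56 + √(56² + 4·56·12·11)] = (1/2)[56 + √32704] = 118.4212

Kővári–Sós–Turán: let r_1, ..., r_56 be the row sums and z = Σ r_i the total number of 1s. Each pair of columns can share at most one row with both entries 1 (else a 2×2 all-ones block appears), so Σ_i C(r_i, 2) ≤ C(12, 2) = 66. By convexity Σ_i C(r_i, 2) ≥ 56·C(z/56, 2) = z(z − 56)/(2·56), giving z² − 56z − 56·12·11 ≤ 0 and hence z ≤ (1/2)[56 + √(3136 + 4·7392)] = (1/2)[56 + √32704] ≈ (1/2)(56 + 180.8425) = 118.4212.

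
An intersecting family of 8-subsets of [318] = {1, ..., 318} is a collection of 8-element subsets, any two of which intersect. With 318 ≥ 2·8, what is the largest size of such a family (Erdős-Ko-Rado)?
max |F| = C(317, 7) = 59705636264508

The Erdős-Ko-Rado theorem states: for n ≥ 2k, an intersecting family of k-subsets of an n-element set has size at most C(n − 1, k − 1), with equality for 'star' families {A ⊆ [n] : |A| = k, i ∈ A} (fix an element i). For n = 318, k = 8: C(317, 7) = 59705636264508.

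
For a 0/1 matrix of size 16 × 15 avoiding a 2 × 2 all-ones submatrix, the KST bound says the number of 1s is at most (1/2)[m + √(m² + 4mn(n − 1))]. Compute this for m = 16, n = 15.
z(16, 15; 2, 2) ≤ (1/2)[16 + √(16² + 4·16·15·14)] = (1/2)[16 + √13696] = 66.515

Kővári–Sós–Turán: let r_1, ..., r_16 be the row sums and z = Σ r_i the total number of 1s. Each pair of columns can share at most one row with both entries 1 (else a 2×2 all-ones block appears), so Σ_i C(r_i, 2) ≤ C(15, 2) = 105. By convexity Σ_i C(r_i, 2) ≥ 16·C(z/16, 2) = z(z − 16)/(2·16), giving z² − 16z − 16·15·14 ≤ 0 and hence z ≤ (1/2)[16 + √(256 + 4·3360)] = (1/2)[16 + √13696] ≈ (1/2)(16 + 117.0299) = 66.515.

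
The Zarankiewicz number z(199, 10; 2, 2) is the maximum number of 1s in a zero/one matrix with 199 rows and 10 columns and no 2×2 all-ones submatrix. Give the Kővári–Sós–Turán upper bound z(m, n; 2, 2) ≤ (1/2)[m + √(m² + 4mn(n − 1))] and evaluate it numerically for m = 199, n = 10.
z(199, 10; 2, 2) ≤ (1/2)[199 + √(199² + 4·199·10·9)] = (1/2)[199 + √111241] = 266.2641

Kővári–Sós–Turán: let r_1, ..., r_199 be the row sums and z = Σ r_i the total number of 1s. Each pair of columns can share at most one row with both entries 1 (else a 2×2 all-ones block appears), so Σ_i C(r_i, 2) ≤ C(10, 2) = 45. By convexity Σ_i C(r_i, 2) ≥ 199·C(z/199, 2) = z(z − 199)/(2·199), giving z² − 199z − 199·10·9 ≤ 0 and hence z ≤ (1/2)[199 + √(39601 + 4·17910)] = (1/2)[199 + √111241] ≈ (1/2)(199 + 333.5281) = 266.2641.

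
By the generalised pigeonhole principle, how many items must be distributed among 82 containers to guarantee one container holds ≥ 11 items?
n = (11 − 1)·82 + 1 = 821

By the generalised pigeonhole principle, to guarantee some box contains ≥ r objects we need more than (r − 1) · k objects total. Threshold: n = (r − 1) · k + 1. With r = 11 and k = 82: n = 10 · 82 + 1 = 820 + 1 = 821. For n = 820 = 10 · 82, we can put exactly 10 objects in every box, avoiding 11 in any single one — so 821 is tight.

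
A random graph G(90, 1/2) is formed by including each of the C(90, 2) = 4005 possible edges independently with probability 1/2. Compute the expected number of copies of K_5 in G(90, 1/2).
E[# K_5] = C(90, 5) · (1/2)^C(5, 2) = 43949268 / 2^10 = 10987317/256 ≈ 42919.207031

For each 5-subset S of vertices (there are C(90, 5) = 43949268 such S), let X_S = 1 if S induces a K_5 (all C(5, 2) = 10 edges present). Then P(X_S = 1) = (1/2)^10 = 1/1024. By linearity of expectation, E[# K_5] = C(90, 5) · (1/2)^10 = 43949268 / 1024 = 10987317/256 ≈ 42919.207031.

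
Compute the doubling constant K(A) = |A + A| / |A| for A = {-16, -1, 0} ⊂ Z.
K = |A + A| / |A| = 6/3 = 2

Enumerate A + A = {a + b : a, b ∈ A}. With |A| = 3, there are |A|^2 = 9 ordered sum pairs; collecting distinct values, A + A = {-32, -17, -16, -2, -1, 0}, so |A + A| = 6. Thus K = 6/3 = 2. For comparison, the minimum possible |A + A| over all 3-element sets is 2·3 − 1 = 5 (so min K = 5/3), attained only by arithmetic progressions.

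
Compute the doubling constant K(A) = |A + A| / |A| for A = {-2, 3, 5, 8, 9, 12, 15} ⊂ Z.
K = |A + A| / |A| = 21/7 = 3

Enumerate A + A = {a + b : a, b ∈ A}. With |A| = 7, there are |A|^2 = 49 ordered sum pairs; collecting distinct values, A + A = {-4, 1, 3, 6, 7, 8, 10, 11, 12, 13, 14, 15, 16, 17, 18, 20, 21, 23, 24, 27, 30}, so |A + A| = 21. Thus K = 21/7 = 3. For comparison, the minimum possible |A + A| over all 7-element sets is 2·7 − 1 = 13 (so min K = 13/7), attained only by arithmetic progressions.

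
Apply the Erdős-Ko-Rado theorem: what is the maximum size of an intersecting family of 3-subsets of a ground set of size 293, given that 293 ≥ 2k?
max |F| = C(292, 2) = 42486

Erdős-Ko-Rado (1961): when n ≥ 2k, max |F| = C(n−1, k−1). The bound is attained by the star {A : i ∈ A} for any fixed i ∈ [n]. Here C(293−1, 3−1) = C(292, 2) = 42486.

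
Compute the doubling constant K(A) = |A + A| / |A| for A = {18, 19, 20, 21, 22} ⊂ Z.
K = |A + A| / |A| = 9/5

Enumerate A + A = {a + b : a, b ∈ A}. With |A| = 5, there are |A|^2 = 25 ordered sum pairs; collecting distinct values, A + A = {36, 37, 38, 39, 40, 41, 42, 43, 44}, so |A + A| = 9. Thus K = 9/5. Here |A + A| = 2|A| − 1 = 9, the minimum possible — so K = 9/5 is minimal, which holds iff A is an arithmetic progression.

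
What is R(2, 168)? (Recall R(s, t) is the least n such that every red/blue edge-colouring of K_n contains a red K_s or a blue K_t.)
R(2, 168) = 168

R(2, k) = k for all k ≥ 2: in a 2-colouring of K_k, either some edge is red (a red K_2) or all edges are blue (a blue K_k). And K_{167} coloured all-blue has no blue K_168, so R(2, 168) > 167. Hence R(2, 168) = 168.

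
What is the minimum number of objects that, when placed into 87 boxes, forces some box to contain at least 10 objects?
n = (10 − 1)·87 + 1 = 784

By the generalised pigeonhole principle, to guarantee some box contains ≥ r objects we need more than (r − 1) · k objects total. Threshold: n = (r − 1) · k + 1. With r = 10 and k = 87: n = 9 · 87 + 1 = 783 + 1 = 784. For n = 783 = 9 · 87, we can put exactly 9 objects in every box, avoiding 10 in any single one — so 784 is tight.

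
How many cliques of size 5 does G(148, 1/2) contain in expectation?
E[# K_5] = C(148, 5) · (1/2)^C(5, 2) = 552689424 / 2^10 = 34543089/64 = 539735.765625

For each 5-subset S of vertices (there are C(148, 5) = 552689424 such S), let X_S = 1 if S induces a K_5 (all C(5, 2) = 10 edges present). Then P(X_S = 1) = (1/2)^10 = 1/1024. By linearity of expectation, E[# K_5] = C(148, 5) · (1/2)^10 = 552689424 / 1024 = 34543089/64 = 539735.765625.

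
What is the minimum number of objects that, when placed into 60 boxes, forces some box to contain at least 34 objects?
n = (34 − 1)·60 + 1 = 1981

By the generalised pigeonhole principle, to guarantee some box contains ≥ r objects we need more than (r − 1) · k objects total. Threshold: n = (r − 1) · k + 1. With r = 34 and k = 60: n = 33 · 60 + 1 = 1980 + 1 = 1981. For n = 1980 = 33 · 60, we can put exactly 33 objects in every box, avoiding 34 in any single one — so 1981 is tight.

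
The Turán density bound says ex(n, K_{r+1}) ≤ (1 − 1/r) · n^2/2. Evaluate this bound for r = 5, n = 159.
Turán density bound = (4/5) · 159^2/2 = 50562/5 ≈ 10112.4

Turán's theorem: ex(n, K_{r+1}) is achieved by the complete r-partite Turán graph T(n, r) with parts as balanced as possible, and is at most (1 − 1/r) · n^2/2. For r = 5, n = 159: the density bound is (4/5) · 25281/2 = 50562/5 ≈ 10112.4. The integer-valued extremum is e(T(159, 5)) = 10112, which is strictly less than the density bound 50562/5 since 5 ∤ 159 (the parts of T(159, 5) cannot all be equal).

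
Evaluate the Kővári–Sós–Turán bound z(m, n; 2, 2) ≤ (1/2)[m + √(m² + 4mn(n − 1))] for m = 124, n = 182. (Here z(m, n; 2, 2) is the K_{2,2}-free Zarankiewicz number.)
z(124, 182; 2, 2) ≤ (1/2)[124 + √(124² + 4·124·182·181)] = (1/2)[124 + √16354608] = 2084.0415

Kővári–Sós–Turán: let r_1, ..., r_124 be the row sums and z = Σ r_i the total number of 1s. Each pair of columns can share at most one row with both entries 1 (else a 2×2 all-ones block appears), so Σ_i C(r_i, 2) ≤ C(182, 2) = 16471. By convexity Σ_i C(r_i, 2) ≥ 124·C(z/124, 2) = z(z − 124)/(2·124), giving z² − 124z − 124·182·181 ≤ 0 and hence z ≤ (1/2)[124 + √(15376 + 4·4084808)] = (1/2)[124 + √16354608] ≈ (1/2)(124 + 4044.0831) = 2084.0415.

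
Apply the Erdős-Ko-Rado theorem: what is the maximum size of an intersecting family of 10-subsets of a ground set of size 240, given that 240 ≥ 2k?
max |F| = C(239, 9) = 6020211924023297

The Erdős-Ko-Rado theorem states: for n ≥ 2k, an intersecting family of k-subsets of an n-element set has size at most C(n − 1, k − 1), with equality for 'star' families {A ⊆ [n] : |A| = k, i ∈ A} (fix an element i). For n = 240, k = 10: C(239, 9) = 6020211924023297.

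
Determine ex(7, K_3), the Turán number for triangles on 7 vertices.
ex(7, K_3) = ⌊7^2/4⌋ = 12

Mantel (1907): a triangle-free graph on n vertices has at most ⌊n^2/4⌋ edges, with equality for the complete bipartite graph K_{⌊n/2⌋, ⌈n/2⌉}. For n = 7: ⌊7^2/4⌋ = ⌊49/4⌋ = 12. The extremal graph is K_{3, 4}, which has 3·4 = 12 edges.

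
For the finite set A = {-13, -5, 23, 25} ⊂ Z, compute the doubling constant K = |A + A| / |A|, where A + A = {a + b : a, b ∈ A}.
K = |A + A| / |A| = 10/4 = 5/2

Enumerate A + A = {a + b : a, b ∈ A}. With |A| = 4, there are |A|^2 = 16 ordered sum pairs; collecting distinct values, A + A = {-26, -18, -10, 10, 12, 18, 20, 46, 48, 50}, so |A + A| = 10. Thus K = 10/4 = 5/2. For comparison, the minimum possible |A + A| over all 4-element sets is 2·4 − 1 = 7 (so min K = 7/4), attained only by arithmetic progressions.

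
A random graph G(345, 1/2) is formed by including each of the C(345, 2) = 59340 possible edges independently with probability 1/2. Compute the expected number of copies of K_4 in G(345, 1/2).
E[# K_4] = C(345, 4) · (1/2)^C(4, 2) = 580078170 / 2^6 = 290039085/32 = 9063721.40625

For each 4-subset S of vertices (there are C(345, 4) = 580078170 such S), let X_S = 1 if S induces a K_4 (all C(4, 2) = 6 edges present). Then P(X_S = 1) = (1/2)^6 = 1/64. By linearity of expectation, E[# K_4] = C(345, 4) · (1/2)^6 = 580078170 / 64 = 290039085/32 = 9063721.40625.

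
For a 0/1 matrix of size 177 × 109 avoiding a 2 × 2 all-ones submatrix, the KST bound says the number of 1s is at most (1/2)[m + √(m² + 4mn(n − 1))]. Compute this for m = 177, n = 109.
z(177, 109; 2, 2) ≤ (1/2)[177 + √(177² + 4·177·109·108)] = (1/2)[177 + √8365905] = 1534.6937

Kővári–Sós–Turán: let r_1, ..., r_177 be the row sums and z = Σ r_i the total number of 1s. Each pair of columns can share at most one row with both entries 1 (else a 2×2 all-ones block appears), so Σ_i C(r_i, 2) ≤ C(109, 2) = 5886. By convexity Σ_i C(r_i, 2) ≥ 177·C(z/177, 2) = z(z − 177)/(2·177), giving z² − 177z − 177·109·108 ≤ 0 and hence z ≤ (1/2)[177 + √(31329 + 4·2083644)] = (1/2)[177 + √8365905] ≈ (1/2)(177 + 2892.3874) = 1534.6937.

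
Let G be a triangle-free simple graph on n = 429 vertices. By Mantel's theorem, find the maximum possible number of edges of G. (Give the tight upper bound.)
ex(429, K_3) = ⌊429^2/4⌋ = 46010

Mantel (1907): a triangle-free graph on n vertices has at most ⌊n^2/4⌋ edges, with equality for the complete bipartite graph K_{⌊n/2⌋, ⌈n/2⌉}. For n = 429: ⌊429^2/4⌋ = ⌊184041/4⌋ = 46010. The extremal graph is K_{214, 215}, which has 214·215 = 46010 edges.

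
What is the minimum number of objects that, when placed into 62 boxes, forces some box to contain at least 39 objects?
n = (39 − 1)·62 + 1 = 2357

By the generalised pigeonhole principle, to guarantee some box contains ≥ r objects we need more than (r − 1) · k objects total. Threshold: n = (r − 1) · k + 1. With r = 39 and k = 62: n = 38 · 62 + 1 = 2356 + 1 = 2357. For n = 2356 = 38 · 62, we can put exactly 38 objects in every box, avoiding 39 in any single one — so 2357 is tight.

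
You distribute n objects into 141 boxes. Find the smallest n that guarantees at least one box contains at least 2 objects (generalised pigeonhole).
n = (2 − 1)·141 + 1 = 142

By the generalised pigeonhole principle, to guarantee some box contains ≥ r objects we need more than (r − 1) · k objects total. Threshold: n = (r − 1) · k + 1. With r = 2 and k = 141: n = 1 · 141 + 1 = 141 + 1 = 142. For n = 141 = 1 · 141, we can put exactly 1 objects in every box, avoiding 2 in any single one — so 142 is tight.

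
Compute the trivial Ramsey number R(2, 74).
R(2, 74) = 74

R(2, k) = k for all k ≥ 2: in a 2-colouring of K_k, either some edge is red (a red K_2) or all edges are blue (a blue K_k). And K_{73} coloured all-blue has no blue K_74, so R(2, 74) > 73. Hence R(2, 74) = 74.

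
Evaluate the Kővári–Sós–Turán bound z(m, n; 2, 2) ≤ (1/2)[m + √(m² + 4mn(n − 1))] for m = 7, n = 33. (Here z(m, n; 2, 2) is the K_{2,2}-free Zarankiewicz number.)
z(7, 33; 2, 2) ≤ (1/2)[7 + √(7² + 4·7·33·32)] = (1/2)[7 + √29617] = 89.548

Kővári–Sós–Turán: let r_1, ..., r_7 be the row sums and z = Σ r_i the total number of 1s. Each pair of columns can share at most one row with both entries 1 (else a 2×2 all-ones block appears), so Σ_i C(r_i, 2) ≤ C(33, 2) = 528. By convexity Σ_i C(r_i, 2) ≥ 7·C(z/7, 2) = z(z − 7)/(2·7), giving z² − 7z − 7·33·32 ≤ 0 and hence z ≤ (1/2)[7 + √(49 + 4·7392)] = (1/2)[7 + √29617] ≈ (1/2)(7 + 172.0959) = 89.548.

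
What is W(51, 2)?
W(51, 2) = 51 + 1 = 52

A 2-term AP is any pair of integers, so a monochromatic 2-AP exists iff some colour is used at least twice. With 51 colours, the colouring i ↦ i on {1, ..., 51} uses each colour once, avoiding any monochromatic pair, so W(51, 2) > 51. For {1, ..., 52}, pigeonhole forces two integers of the same colour, which form a monochromatic 2-AP. Hence W(51, 2) = 52.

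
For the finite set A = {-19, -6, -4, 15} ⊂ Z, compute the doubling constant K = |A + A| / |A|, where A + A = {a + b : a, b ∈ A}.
K = |A + A| / |A| = 10/4 = 5/2

Enumerate A + A = {a + b : a, b ∈ A}. With |A| = 4, there are |A|^2 = 16 ordered sum pairs; collecting distinct values, A + A = {-38, -25, -23, -12, -10, -8, -4, 9, 11, 30}, so |A + A| = 10. Thus K = 10/4 = 5/2. For comparison, the minimum possible |A + A| over all 4-element sets is 2·4 − 1 = 7 (so min K = 7/4), attained only by arithmetic progressions.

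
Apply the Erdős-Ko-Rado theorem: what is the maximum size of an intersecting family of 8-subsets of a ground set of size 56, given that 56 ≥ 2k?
max |F| = C(55, 7) = 202927725

The Erdős-Ko-Rado theorem states: for n ≥ 2k, an intersecting family of k-subsets of an n-element set has size at most C(n − 1, k − 1), with equality for 'star' families {A ⊆ [n] : |A| = k, i ∈ A} (fix an element i). For n = 56, k = 8: C(55, 7) = 202927725.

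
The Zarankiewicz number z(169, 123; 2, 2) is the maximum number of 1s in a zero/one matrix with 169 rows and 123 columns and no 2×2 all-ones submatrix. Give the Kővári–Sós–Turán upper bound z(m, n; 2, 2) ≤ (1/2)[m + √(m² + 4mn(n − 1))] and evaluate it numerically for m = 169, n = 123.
z(169, 123; 2, 2) ≤ (1/2)[169 + √(169² + 4·169·123·122)] = (1/2)[169 + √10172617] = 1679.227

Kővári–Sós–Turán: let r_1, ..., r_169 be the row sums and z = Σ r_i the total number of 1s. Each pair of columns can share at most one row with both entries 1 (else a 2×2 all-ones block appears), so Σ_i C(r_i, 2) ≤ C(123, 2) = 7503. By convexity Σ_i C(r_i, 2) ≥ 169·C(z/169, 2) = z(z − 169)/(2·169), giving z² − 169z − 169·123·122 ≤ 0 and hence z ≤ (1/2)[169 + √(28561 + 4·2536014)] = (1/2)[169 + √10172617] ≈ (1/2)(169 + 3189.454) = 1679.227.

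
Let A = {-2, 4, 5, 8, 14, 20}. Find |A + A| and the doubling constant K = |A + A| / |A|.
K = |A + A| / |A| = 18/6 = 3

Enumerate A + A = {a + b : a, b ∈ A}. With |A| = 6, there are |A|^2 = 36 ordered sum pairs; collecting distinct values, A + A = {-4, 2, 3, 6, 8, 9, 10, 12, 13, 16, 18, 19, 22, 24, 25, 28, 34, 40}, so |A + A| = 18. Thus K = 18/6 = 3. For comparison, the minimum possible |A + A| over all 6-element sets is 2·6 − 1 = 11 (so min K = 11/6), attained only by arithmetic progressions.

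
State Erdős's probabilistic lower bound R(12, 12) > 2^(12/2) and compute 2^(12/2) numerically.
2^(12/2) = 64; so R(12, 12) > 64

Colour each edge of K_n uniformly at random with red/blue. The expected number of monochromatic K_12 is C(n, 12) · 2 · 2^(−C(12,2)). If C(n, 12) · 2^(1 − C(12,2)) < 1, then with positive probability no monochromatic K_12 exists, so R(12, 12) > n. The standard estimate C(n, 12) ≤ n^12/12! shows this inequality holds whenever n ≤ 2^(12/2) (since 12! · 2^(C(12,2) − 1) > 2^(12^2/2) ≥ n^12). Hence R(12, 12) > 2^(12/2) = 64.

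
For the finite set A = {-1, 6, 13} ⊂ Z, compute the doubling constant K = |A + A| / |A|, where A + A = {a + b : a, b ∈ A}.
K = |A + A| / |A| = 5/3

Enumerate A + A = {a + b : a, b ∈ A}. With |A| = 3, there are |A|^2 = 9 ordered sum pairs; collecting distinct values, A + A = {-2, 5, 12, 19, 26}, so |A + A| = 5. Thus K = 5/3. Here |A + A| = 2|A| − 1 = 5, the minimum possible — so K = 5/3 is minimal, which holds iff A is an arithmetic progression.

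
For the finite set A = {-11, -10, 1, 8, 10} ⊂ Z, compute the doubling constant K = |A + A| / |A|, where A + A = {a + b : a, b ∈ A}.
K = |A + A| / |A| = 15/5 = 3

Enumerate A + A = {a + b : a, b ∈ A}. With |A| = 5, there are |A|^2 = 25 ordered sum pairs; collecting distinct values, A + A = {-22, -21, -20, -10, -9, -3, -2, -1, 0, 2, 9, 11, 16, 18, 20}, so |A + A| = 15. Thus K = 15/5 = 3. For comparison, the minimum possible |A + A| over all 5-element sets is 2·5 − 1 = 9 (so min K = 9/5), attained only by arithmetic progressions.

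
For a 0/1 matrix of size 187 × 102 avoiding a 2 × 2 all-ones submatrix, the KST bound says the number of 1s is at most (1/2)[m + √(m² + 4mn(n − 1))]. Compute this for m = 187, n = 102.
z(187, 102; 2, 2) ≤ (1/2)[187 + √(187² + 4·187·102·101)] = (1/2)[187 + √7740865] = 1484.6205

Kővári–Sós–Turán: let r_1, ..., r_187 be the row sums and z = Σ r_i the total number of 1s. Each pair of columns can share at most one row with both entries 1 (else a 2×2 all-ones block appears), so Σ_i C(r_i, 2) ≤ C(102, 2) = 5151. By convexity Σ_i C(r_i, 2) ≥ 187·C(z/187, 2) = z(z − 187)/(2·187), giving z² − 187z − 187·102·101 ≤ 0 and hence z ≤ (1/2)[187 + √(34969 + 4·1926474)] = (1/2)[187 + √7740865] ≈ (1/2)(187 + 2782.241) = 1484.6205.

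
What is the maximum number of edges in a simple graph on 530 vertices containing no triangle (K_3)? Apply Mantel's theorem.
ex(530, K_3) = ⌊530^2/4⌋ = 70225

Mantel (1907): a triangle-free graph on n vertices has at most ⌊n^2/4⌋ edges, with equality for the complete bipartite graph K_{⌊n/2⌋, ⌈n/2⌉}. For n = 530: ⌊530^2/4⌋ = ⌊280900/4⌋ = 70225. The extremal graph is K_{265, 265}, which has 265·265 = 70225 edges.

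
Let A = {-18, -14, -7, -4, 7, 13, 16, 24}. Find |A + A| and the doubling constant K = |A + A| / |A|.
K = |A + A| / |A| = 32/8 = 4

Enumerate A + A = {a + b : a, b ∈ A}. With |A| = 8, there are |A|^2 = 64 ordered sum pairs; collecting distinct values, A + A = {-36, -32, -28, -25, -22, -21, -18, -14, -11, -8, -7, -5, -2, -1, 0, 2, 3, 6, 9, 10, 12, 14, 17, 20, 23, 26, 29, 31, 32, 37, 40, 48}, so |A + A| = 32. Thus K = 32/8 = 4. For comparison, the minimum possible |A + A| over all 8-element sets is 2·8 − 1 = 15 (so min K = 15/8), attained only by arithmetic progressions.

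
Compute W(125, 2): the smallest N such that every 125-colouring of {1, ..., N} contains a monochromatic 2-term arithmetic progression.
W(125, 2) = 125 + 1 = 126

A 2-term AP is any pair of integers, so a monochromatic 2-AP exists iff some colour is used at least twice. With 125 colours, the colouring i ↦ i on {1, ..., 125} uses each colour once, avoiding any monochromatic pair, so W(125, 2) > 125. For {1, ..., 126}, pigeonhole forces two integers of the same colour, which form a monochromatic 2-AP. Hence W(125, 2) = 126.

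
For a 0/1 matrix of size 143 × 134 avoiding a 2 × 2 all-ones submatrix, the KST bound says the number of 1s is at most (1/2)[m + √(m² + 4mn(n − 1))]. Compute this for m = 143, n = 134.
z(143, 134; 2, 2) ≤ (1/2)[143 + √(143² + 4·143·134·133)] = (1/2)[143 + √10214633] = 1669.517

Kővári–Sós–Turán: let r_1, ..., r_143 be the row sums and z = Σ r_i the total number of 1s. Each pair of columns can share at most one row with both entries 1 (else a 2×2 all-ones block appears), so Σ_i C(r_i, 2) ≤ C(134, 2) = 8911. By convexity Σ_i C(r_i, 2) ≥ 143·C(z/143, 2) = z(z − 143)/(2·143), giving z² − 143z − 143·134·133 ≤ 0 and hence z ≤ (1/2)[143 + √(20449 + 4·2548546)] = (1/2)[143 + √10214633] ≈ (1/2)(143 + 3196.0339) = 1669.517.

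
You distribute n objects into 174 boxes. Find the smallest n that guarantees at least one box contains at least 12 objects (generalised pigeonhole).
n = (12 − 1)·174 + 1 = 1915

By the generalised pigeonhole principle, to guarantee some box contains ≥ r objects we need more than (r − 1) · k objects total. Threshold: n = (r − 1) · k + 1. With r = 12 and k = 174: n = 11 · 174 + 1 = 1914 + 1 = 1915. For n = 1914 = 11 · 174, we can put exactly 11 objects in every box, avoiding 12 in any single one — so 1915 is tight.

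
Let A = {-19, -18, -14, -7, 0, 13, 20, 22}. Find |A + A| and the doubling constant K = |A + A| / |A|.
K = |A + A| / |A| = 33/8

Enumerate A + A = {a + b : a, b ∈ A}. With |A| = 8, there are |A|^2 = 64 ordered sum pairs; collecting distinct values, A + A = {-38, -37, -36, -33, -32, -28, -26, -25, -21, -19, -18, -14, -7, -6, -5, -1, 0, 1, 2, 3, 4, 6, 8, 13, 15, 20, 22, 26, 33, 35, 40, 42, 44}, so |A + A| = 33. Thus K = 33/8. For comparison, the minimum possible |A + A| over all 8-element sets is 2·8 − 1 = 15 (so min K = 15/8), attained only by arithmetic progressions.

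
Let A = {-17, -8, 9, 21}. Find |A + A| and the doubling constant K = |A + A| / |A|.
K = |A + A| / |A| = 10/4 = 5/2

Enumerate A + A = {a + b : a, b ∈ A}. With |A| = 4, there are |A|^2 = 16 ordered sum pairs; collecting distinct values, A + A = {-34, -25, -16, -8, 1, 4, 13, 18, 30, 42}, so |A + A| = 10. Thus K = 10/4 = 5/2. For comparison, the minimum possible |A + A| over all 4-element sets is 2·4 − 1 = 7 (so min K = 7/4), attained only by arithmetic progressions.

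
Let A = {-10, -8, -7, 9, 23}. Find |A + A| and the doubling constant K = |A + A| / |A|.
K = |A + A| / |A| = 15/5 = 3

Enumerate A + A = {a + b : a, b ∈ A}. With |A| = 5, there are |A|^2 = 25 ordered sum pairs; collecting distinct values, A + A = {-20, -18, -17, -16, -15, -14, -1, 1, 2, 13, 15, 16, 18, 32, 46}, so |A + A| = 15. Thus K = 15/5 = 3. For comparison, the minimum possible |A + A| over all 5-element sets is 2·5 − 1 = 9 (so min K = 9/5), attained only by arithmetic progressions.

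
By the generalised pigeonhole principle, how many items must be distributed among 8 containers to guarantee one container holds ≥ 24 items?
n = (24 − 1)·8 + 1 = 185

By the generalised pigeonhole principle, to guarantee some box contains ≥ r objects we need more than (r − 1) · k objects total. Threshold: n = (r − 1) · k + 1. With r = 24 and k = 8: n = 23 · 8 + 1 = 184 + 1 = 185. For n = 184 = 23 · 8, we can put exactly 23 objects in every box, avoiding 24 in any single one — so 185 is tight.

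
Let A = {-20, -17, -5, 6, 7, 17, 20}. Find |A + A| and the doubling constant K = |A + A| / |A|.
K = |A + A| / |A| = 25/7

Enumerate A + A = {a + b : a, b ∈ A}. With |A| = 7, there are |A|^2 = 49 ordered sum pairs; collecting distinct values, A + A = {-40, -37, -34, -25, -22, -14, -13, -11, -10, -3, 0, 1, 2, 3, 12, 13, 14, 15, 23, 24, 26, 27, 34, 37, 40}, so |A + A| = 25. Thus K = 25/7. For comparison, the minimum possible |A + A| over all 7-element sets is 2·7 − 1 = 13 (so min K = 13/7), attained only by arithmetic progressions.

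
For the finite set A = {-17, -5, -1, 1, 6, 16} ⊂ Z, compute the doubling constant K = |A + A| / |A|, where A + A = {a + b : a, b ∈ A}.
K = |A + A| / |A| = 21/6 = 7/2

Enumerate A + A = {a + b : a, b ∈ A}. With |A| = 6, there are |A|^2 = 36 ordered sum pairs; collecting distinct values, A + A = {-34, -22, -18, -16, -11, -10, -6, -4, -2, -1, 0, 1, 2, 5, 7, 11, 12, 15, 17, 22, 32}, so |A + A| = 21. Thus K = 21/6 = 7/2. For comparison, the minimum possible |A + A| over all 6-element sets is 2·6 − 1 = 11 (so min K = 11/6), attained only by arithmetic progressions.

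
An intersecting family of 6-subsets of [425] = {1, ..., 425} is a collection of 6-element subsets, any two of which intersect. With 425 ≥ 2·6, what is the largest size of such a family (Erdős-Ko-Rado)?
max |F| = C(424, 5) = 111524122584

The Erdős-Ko-Rado theorem states: for n ≥ 2k, an intersecting family of k-subsets of an n-element set has size at most C(n − 1, k − 1), with equality for 'star' families {A ⊆ [n] : |A| = k, i ∈ A} (fix an element i). For n = 425, k = 6: C(424, 5) = 111524122584.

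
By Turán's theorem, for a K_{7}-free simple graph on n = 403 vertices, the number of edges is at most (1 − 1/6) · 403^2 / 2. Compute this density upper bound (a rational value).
Turán density bound = (5/6) · 403^2/2 = 812045/12 ≈ 67670.4167

Turán's theorem: ex(n, K_{r+1}) is achieved by the complete r-partite Turán graph T(n, r) with parts as balanced as possible, and is at most (1 − 1/r) · n^2/2. For r = 6, n = 403: the density bound is (5/6) · 162409/2 = 812045/12 ≈ 67670.4167. The integer-valued extremum is e(T(403, 6)) = 67670, which is strictly less than the density bound 812045/12 since 6 ∤ 403 (the parts of T(403, 6) cannot all be equal).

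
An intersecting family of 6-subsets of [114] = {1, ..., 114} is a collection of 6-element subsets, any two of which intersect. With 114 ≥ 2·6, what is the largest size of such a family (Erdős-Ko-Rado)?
max |F| = C(113, 5) = 140364532

Erdős-Ko-Rado (1961): when n ≥ 2k, max |F| = C(n−1, k−1). The bound is attained by the star {A : i ∈ A} for any fixed i ∈ [n]. Here C(114−1, 6−1) = C(113, 5) = 140364532.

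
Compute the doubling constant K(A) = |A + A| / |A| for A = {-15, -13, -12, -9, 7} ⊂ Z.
K = |A + A| / |A| = 14/5

Enumerate A + A = {a + b : a, b ∈ A}. With |A| = 5, there are |A|^2 = 25 ordered sum pairs; collecting distinct values, A + A = {-30, -28, -27, -26, -25, -24, -22, -21, -18, -8, -6, -5, -2, 14}, so |A + A| = 14. Thus K = 14/5. For comparison, the minimum possible |A + A| over all 5-element sets is 2·5 − 1 = 9 (so min K = 9/5), attained only by arithmetic progressions.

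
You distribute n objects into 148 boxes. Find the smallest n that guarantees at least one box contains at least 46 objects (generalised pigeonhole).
n = (46 − 1)·148 + 1 = 6661

By the generalised pigeonhole principle, to guarantee some box contains ≥ r objects we need more than (r − 1) · k objects total. Threshold: n = (r − 1) · k + 1. With r = 46 and k = 148: n = 45 · 148 + 1 = 6660 + 1 = 6661. For n = 6660 = 45 · 148, we can put exactly 45 objects in every box, avoiding 46 in any single one — so 6661 is tight.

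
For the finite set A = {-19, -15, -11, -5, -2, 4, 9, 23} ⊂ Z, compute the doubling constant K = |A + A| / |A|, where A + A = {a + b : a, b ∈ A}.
K = |A + A| / |A| = 30/8 = 15/4

Enumerate A + A = {a + b : a, b ∈ A}. With |A| = 8, there are |A|^2 = 64 ordered sum pairs; collecting distinct values, A + A = {-38, -34, -30, -26, -24, -22, -21, -20, -17, -16, -15, -13, -11, -10, -7, -6, -4, -2, -1, 2, 4, 7, 8, 12, 13, 18, 21, 27, 32, 46}, so |A + A| = 30. Thus K = 30/8 = 15/4. For comparison, the minimum possible |A + A| over all 8-element sets is 2·8 − 1 = 15 (so min K = 15/8), attained only by arithmetic progressions.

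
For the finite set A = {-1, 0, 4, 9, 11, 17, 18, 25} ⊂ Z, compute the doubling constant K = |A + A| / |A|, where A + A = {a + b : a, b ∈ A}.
K = |A + A| / |A| = 29/8

Enumerate A + A = {a + b : a, b ∈ A}. With |A| = 8, there are |A|^2 = 64 ordered sum pairs; collecting distinct values, A + A = {-2, -1, 0, 3, 4, 8, 9, 10, 11, 13, 15, 16, 17, 18, 20, 21, 22, 24, 25, 26, 27, 28, 29, 34, 35, 36, 42, 43, 50}, so |A + A| = 29. Thus K = 29/8. For comparison, the minimum possible |A + A| over all 8-element sets is 2·8 − 1 = 15 (so min K = 15/8), attained only by arithmetic progressions.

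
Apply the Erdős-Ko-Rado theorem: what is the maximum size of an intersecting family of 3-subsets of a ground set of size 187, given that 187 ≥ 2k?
max |F| = C(186, 2) = 17205

Erdős-Ko-Rado (1961): when n ≥ 2k, max |F| = C(n−1, k−1). The bound is attained by the star {A : i ∈ A} for any fixed i ∈ [n]. Here C(187−1, 3−1) = C(186, 2) = 17205.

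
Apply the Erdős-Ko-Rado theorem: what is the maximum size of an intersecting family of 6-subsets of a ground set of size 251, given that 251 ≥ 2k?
max |F| = C(250, 5) = 7817031300

The Erdős-Ko-Rado theorem states: for n ≥ 2k, an intersecting family of k-subsets of an n-element set has size at most C(n − 1, k − 1), with equality for 'star' families {A ⊆ [n] : |A| = k, i ∈ A} (fix an element i). For n = 251, k = 6: C(250, 5) = 7817031300.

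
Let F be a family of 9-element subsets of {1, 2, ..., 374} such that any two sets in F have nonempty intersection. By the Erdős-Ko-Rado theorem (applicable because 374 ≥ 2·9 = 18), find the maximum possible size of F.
max |F| = C(373, 8) = 8616446909018334

The Erdős-Ko-Rado theorem states: for n ≥ 2k, an intersecting family of k-subsets of an n-element set has size at most C(n − 1, k − 1), with equality for 'star' families {A ⊆ [n] : |A| = k, i ∈ A} (fix an element i). For n = 374, k = 9: C(373, 8) = 8616446909018334.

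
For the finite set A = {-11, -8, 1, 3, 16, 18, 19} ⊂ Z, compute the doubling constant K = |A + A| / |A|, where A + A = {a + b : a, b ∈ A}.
K = |A + A| / |A| = 26/7

Enumerate A + A = {a + b : a, b ∈ A}. With |A| = 7, there are |A|^2 = 49 ordered sum pairs; collecting distinct values, A + A = {-22, -19, -16, -10, -8, -7, -5, 2, 4, 5, 6, 7, 8, 10, 11, 17, 19, 20, 21, 22, 32, 34, 35, 36, 37, 38}, so |A + A| = 26. Thus K = 26/7. For comparison, the minimum possible |A + A| over all 7-element sets is 2·7 − 1 = 13 (so min K = 13/7), attained only by arithmetic progressions.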